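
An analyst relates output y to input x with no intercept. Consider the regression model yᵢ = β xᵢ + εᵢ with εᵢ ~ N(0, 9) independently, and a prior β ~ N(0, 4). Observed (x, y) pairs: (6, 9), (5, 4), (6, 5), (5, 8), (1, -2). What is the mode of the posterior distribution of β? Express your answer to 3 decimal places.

log p(β | y) = −Σ(yᵢ − βxᵢ)²/(2·9) − β²/(2·4) + const.
Setting the derivative to zero: Σxᵢ(yᵢ − βxᵢ)/9 − β/4 = 0, so β = Σxᵢyᵢ / (Σxᵢ² + σ²/τ²).
Σxᵢyᵢ = 6·9 + 5·4 + 6·5 + 5·8 + 1·(-2) = 142; Σxᵢ² = 123; σ²/τ² = 2.25.
β̂_MAP = 142 / (123 + 2.25) = 142/125.25 ≈ 1.134.

β̂_MAP = 1.134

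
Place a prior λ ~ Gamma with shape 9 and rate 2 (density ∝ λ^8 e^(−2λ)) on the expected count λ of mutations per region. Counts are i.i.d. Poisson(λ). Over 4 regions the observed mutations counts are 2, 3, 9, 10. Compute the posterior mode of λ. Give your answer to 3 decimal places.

Σxᵢ = 2+3+9+10 = 24, with n = 4.
Posterior ∝ λ^8e^(−2λ) · λ^24e^(−4λ) = λ^32e^(−6λ), i.e. Gamma(shape=33, rate=6).
The mode of a Gamma(a, b) with a ≥ 1 (shape–rate) is (a−1)/b = 32/6 ≈ 5.333.

λ̂_MAP = 5.333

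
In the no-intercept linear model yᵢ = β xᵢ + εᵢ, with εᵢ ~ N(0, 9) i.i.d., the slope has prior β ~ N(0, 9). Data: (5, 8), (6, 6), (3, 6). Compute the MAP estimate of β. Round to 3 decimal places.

β̂_MAP = 1.324

log p(β | y) = −Σ(yᵢ − βxᵢ)²/(2·9) − β²/(2·9) + const.
Setting the derivative to zero: Σxᵢ(yᵢ − βxᵢ)/9 − β/9 = 0, so β = Σxᵢyᵢ / (Σxᵢ² + σ²/τ²).
Σxᵢyᵢ = 5·8 + 6·6 + 3·6 = 94; Σxᵢ² = 70; σ²/τ² = 1.
β̂_MAP = 94 / (70 + 1) = 94/71 ≈ 1.324.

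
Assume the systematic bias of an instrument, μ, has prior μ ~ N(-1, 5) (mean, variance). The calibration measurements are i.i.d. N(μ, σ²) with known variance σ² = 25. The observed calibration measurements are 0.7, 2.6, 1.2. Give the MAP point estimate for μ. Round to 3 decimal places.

n = 3; x̄ = (0.7 + 2.6 + 1.2)/3 = 4.5/3 = 1.5.
For a Normal prior and Normal likelihood with known variance, the posterior is Normal; its mode equals its mean, the precision-weighted average.
Prior precision 1/σ₀² = 1/5 = 0.2; data precision n/σ² = 3/25 = 0.12.
μ̂ = (0.2·(-1) + 0.12·1.5) / (0.2 + 0.12) = (-0.02)/0.32 = -0.0625 ≈ -0.063.

μ̂_MAP = -0.063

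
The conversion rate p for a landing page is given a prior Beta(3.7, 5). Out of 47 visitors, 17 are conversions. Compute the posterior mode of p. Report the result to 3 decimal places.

Prior: Beta(3.7, 5).
Data: 17 successes in 47 trials. The binomial likelihood contributes p^17(1−p)^30, so the posterior is Beta(3.7+17, 5+30) = Beta(20.7, 35).
For Beta(a, b) with a, b > 1 the mode is (a−1)/(a+b−2) = 19.7/53.7 ≈ 0.367.

p̂_MAP = 0.367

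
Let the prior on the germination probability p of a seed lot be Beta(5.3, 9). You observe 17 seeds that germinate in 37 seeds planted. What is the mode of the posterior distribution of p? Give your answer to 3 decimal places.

Prior: Beta(5.3, 9).
Data: 17 successes in 37 trials. The binomial likelihood contributes p^17(1−p)^20, so the posterior is Beta(5.3+17, 9+20) = Beta(22.3, 29).
For Beta(a, b) with a, b > 1 the mode is (a−1)/(a+b−2) = 21.3/49.3 ≈ 0.432.

p̂_MAP = 0.432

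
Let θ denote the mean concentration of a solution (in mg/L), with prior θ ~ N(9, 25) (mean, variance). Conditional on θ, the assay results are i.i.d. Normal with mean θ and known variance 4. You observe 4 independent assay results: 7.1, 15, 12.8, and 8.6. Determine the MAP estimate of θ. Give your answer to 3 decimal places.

n = 4; x̄ = (7.1 + 15 + 12.8 + 8.6)/4 = 43.5/4 = 10.875.
For a Normal prior and Normal likelihood with known variance, the posterior is Normal; its mode equals its mean, the precision-weighted average.
Prior precision 1/σ₀² = 1/25 = 0.04; data precision n/σ² = 4/4 = 1.
θ̂ = (0.04·9 + 1·10.875) / (0.04 + 1) = 11.235/1.04 = 2247/208 ≈ 10.803.

θ̂_MAP = 10.803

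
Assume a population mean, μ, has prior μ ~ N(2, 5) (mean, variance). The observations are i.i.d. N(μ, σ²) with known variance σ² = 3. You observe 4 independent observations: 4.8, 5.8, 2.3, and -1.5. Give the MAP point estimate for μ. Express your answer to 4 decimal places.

n = 4; x̄ = (4.8 + 5.8 + 2.3 + (-1.5))/4 = 11.4/4 = 2.85.
For a Normal prior and Normal likelihood with known variance, the posterior is Normal; its mode equals its mean, the precision-weighted average.
Prior precision 1/σ₀² = 1/5 = 0.2; data precision n/σ² = 4/3.
μ̂ = (0.2·2 + (4/3)·2.85) / (0.2 + 4/3) = 4.2/(23/15) = 63/23 ≈ 2.7391.

μ̂_MAP = 2.7391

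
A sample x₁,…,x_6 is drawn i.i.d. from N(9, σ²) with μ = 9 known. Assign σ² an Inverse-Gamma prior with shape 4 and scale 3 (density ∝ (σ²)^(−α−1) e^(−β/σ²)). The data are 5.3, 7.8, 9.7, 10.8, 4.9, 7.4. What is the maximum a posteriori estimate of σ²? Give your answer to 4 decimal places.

Sum of squared deviations about the known mean: SS = (5.3−9)² + (7.8−9)² + (9.7−9)² + (10.8−9)² + (4.9−9)² + (7.4−9)² = 38.23.
The Normal likelihood contributes (σ²)^(−n/2) exp(−SS/(2σ²)), so the posterior is Inverse-Gamma(α + n/2, β + SS/2) = Inverse-Gamma(7, 22.115).
The mode of Inverse-Gamma(a, b) is b/(a+1) = 22.115/8 ≈ 2.7644.

σ̂²_MAP = 2.7644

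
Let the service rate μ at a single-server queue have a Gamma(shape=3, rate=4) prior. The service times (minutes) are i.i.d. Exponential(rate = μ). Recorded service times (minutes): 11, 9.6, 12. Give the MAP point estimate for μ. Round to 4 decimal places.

μ̂_MAP = 0.1366

The Exponential(rate=μ) likelihood is ∝ μ^n e^(−μΣtᵢ). Here n = 3 and Σtᵢ = 11 + 9.6 + 12 = 32.6.
Posterior ∝ μ^2e^(−4μ) · μ^3e^(−32.6μ) = μ^5e^(−36.6μ), i.e. Gamma(6, 36.6).
Mode = (a−1)/b = 5/36.6 ≈ 0.1366.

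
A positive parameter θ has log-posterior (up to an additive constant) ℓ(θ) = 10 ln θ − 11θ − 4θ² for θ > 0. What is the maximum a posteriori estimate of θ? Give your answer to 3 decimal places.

θ̂_MAP = 0.625

ℓ'(θ) = 10/θ − 11 − 8θ. Setting this to zero and multiplying by θ: 8θ² + 11θ − 10 = 0.
θ = (−11 + √(11² + 4·8·10)) / (2·8) = (−11 + √441) / 16 = (−11 + 21)/16 = 5/8.
ℓ''(θ) = −10/θ² − 8 < 0, confirming a maximum.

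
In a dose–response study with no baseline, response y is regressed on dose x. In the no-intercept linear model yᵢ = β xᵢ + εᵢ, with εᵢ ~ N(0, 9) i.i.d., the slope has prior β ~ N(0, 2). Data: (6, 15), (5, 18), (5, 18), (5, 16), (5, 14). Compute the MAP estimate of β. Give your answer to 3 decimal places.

β̂_MAP = 2.989

log p(β | y) = −Σ(yᵢ − βxᵢ)²/(2·9) − β²/(2·2) + const.
Setting the derivative to zero: Σxᵢ(yᵢ − βxᵢ)/9 − β/2 = 0, so β = Σxᵢyᵢ / (Σxᵢ² + σ²/τ²).
Σxᵢyᵢ = 6·15 + 5·18 + 5·18 + 5·16 + 5·14 = 420; Σxᵢ² = 136; σ²/τ² = 4.5.
β̂_MAP = 420 / (136 + 4.5) = 420/140.5 ≈ 2.989.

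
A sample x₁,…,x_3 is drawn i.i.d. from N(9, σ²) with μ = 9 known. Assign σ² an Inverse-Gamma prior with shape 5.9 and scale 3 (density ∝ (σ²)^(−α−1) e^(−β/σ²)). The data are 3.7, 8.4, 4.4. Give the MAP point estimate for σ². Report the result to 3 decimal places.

Sum of squared deviations about the known mean: SS = (3.7−9)² + (8.4−9)² + (4.4−9)² = 49.61.
The Normal likelihood contributes (σ²)^(−n/2) exp(−SS/(2σ²)), so the posterior is Inverse-Gamma(α + n/2, β + SS/2) = Inverse-Gamma(7.4, 27.805).
The mode of Inverse-Gamma(a, b) is b/(a+1) = 27.805/8.4 ≈ 3.310.

σ̂²_MAP = 3.310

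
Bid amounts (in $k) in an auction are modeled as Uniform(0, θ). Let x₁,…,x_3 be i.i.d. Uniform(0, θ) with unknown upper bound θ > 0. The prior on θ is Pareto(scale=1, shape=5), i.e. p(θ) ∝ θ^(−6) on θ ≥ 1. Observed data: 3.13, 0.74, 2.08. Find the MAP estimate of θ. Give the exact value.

θ̂_MAP = 3.13

The Uniform(0, θ) likelihood is θ^(−n) for θ ≥ max(xᵢ), zero otherwise. Here max(xᵢ) = 3.13.
Posterior ∝ θ^(−6) · θ^(−3) = θ^(−9) on θ ≥ max(1, 3.13) = 3.13.
This density is strictly decreasing in θ, so the posterior mode lies at the lower boundary of the support.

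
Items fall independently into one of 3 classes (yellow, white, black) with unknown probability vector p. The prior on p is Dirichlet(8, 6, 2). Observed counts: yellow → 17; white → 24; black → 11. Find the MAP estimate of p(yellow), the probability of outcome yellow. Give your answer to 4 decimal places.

MAP estimate of p(yellow) = 0.3692

The posterior is Dirichlet(αᵢ + nᵢ) = Dirichlet(25, 30, 13).
For a Dirichlet(a₁,…,a_K) with all aᵢ > 1, the mode has j-th component (aⱼ − 1)/(Σaᵢ − K).
Here Σaᵢ = 68 and K = 3, so p(yellow) = (25 − 1)/(68 − 3) = 24/65 ≈ 0.3692.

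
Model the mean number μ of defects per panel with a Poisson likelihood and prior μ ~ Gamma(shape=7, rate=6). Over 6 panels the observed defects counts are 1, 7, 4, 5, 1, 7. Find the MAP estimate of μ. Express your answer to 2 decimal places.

Σxᵢ = 1+7+4+5+1+7 = 25, with n = 6.
Posterior ∝ μ^6e^(−6μ) · μ^25e^(−6μ) = μ^31e^(−12μ), i.e. Gamma(shape=32, rate=12).
The mode of a Gamma(a, b) with a ≥ 1 (shape–rate) is (a−1)/b = 31/12 ≈ 2.58.

μ̂_MAP = 2.58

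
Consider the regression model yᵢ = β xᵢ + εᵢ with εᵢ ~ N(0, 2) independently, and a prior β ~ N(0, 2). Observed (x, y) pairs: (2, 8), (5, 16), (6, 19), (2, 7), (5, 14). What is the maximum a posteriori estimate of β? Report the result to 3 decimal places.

log p(β | y) = −Σ(yᵢ − βxᵢ)²/(2·2) − β²/(2·2) + const.
Setting the derivative to zero: Σxᵢ(yᵢ − βxᵢ)/2 − β/2 = 0, so β = Σxᵢyᵢ / (Σxᵢ² + σ²/τ²).
Σxᵢyᵢ = 2·8 + 5·16 + 6·19 + 2·7 + 5·14 = 294; Σxᵢ² = 94; σ²/τ² = 1.
β̂_MAP = 294 / (94 + 1) = 294/95 ≈ 3.095.

β̂_MAP = 3.095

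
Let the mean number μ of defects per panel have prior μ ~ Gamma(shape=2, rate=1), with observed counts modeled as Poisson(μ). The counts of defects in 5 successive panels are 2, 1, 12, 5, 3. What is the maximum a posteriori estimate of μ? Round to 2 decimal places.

μ̂_MAP = 4.00

Σxᵢ = 2+1+12+5+3 = 23, with n = 5.
Posterior ∝ μe^(−1μ) · μ^23e^(−5μ) = μ^24e^(−6μ), i.e. Gamma(shape=25, rate=6).
The mode of a Gamma(a, b) with a ≥ 1 (shape–rate) is (a−1)/b = 24/6 ≈ 4.00.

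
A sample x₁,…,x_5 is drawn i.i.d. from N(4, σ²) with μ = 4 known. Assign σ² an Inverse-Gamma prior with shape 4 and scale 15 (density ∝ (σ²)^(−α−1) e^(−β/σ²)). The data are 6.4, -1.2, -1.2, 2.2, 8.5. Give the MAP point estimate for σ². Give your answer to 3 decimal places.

σ̂²_MAP = 7.555

Sum of squared deviations about the known mean: SS = (6.4−4)² + (-1.2−4)² + (-1.2−4)² + (2.2−4)² + (8.5−4)² = 83.33.
The Normal likelihood contributes (σ²)^(−n/2) exp(−SS/(2σ²)), so the posterior is Inverse-Gamma(α + n/2, β + SS/2) = Inverse-Gamma(6.5, 56.665).
The mode of Inverse-Gamma(a, b) is b/(a+1) = 56.665/7.5 ≈ 7.555.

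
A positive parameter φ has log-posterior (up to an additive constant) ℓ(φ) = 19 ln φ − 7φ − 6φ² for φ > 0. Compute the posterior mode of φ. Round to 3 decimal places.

φ̂_MAP = 1.000

ℓ'(φ) = 19/φ − 7 − 12φ. Setting this to zero and multiplying by φ: 12φ² + 7φ − 19 = 0.
φ = (−7 + √(7² + 4·12·19)) / (2·12) = (−7 + √961) / 24 = (−7 + 31)/24 = 1.
ℓ''(φ) = −19/φ² − 12 < 0, confirming a maximum.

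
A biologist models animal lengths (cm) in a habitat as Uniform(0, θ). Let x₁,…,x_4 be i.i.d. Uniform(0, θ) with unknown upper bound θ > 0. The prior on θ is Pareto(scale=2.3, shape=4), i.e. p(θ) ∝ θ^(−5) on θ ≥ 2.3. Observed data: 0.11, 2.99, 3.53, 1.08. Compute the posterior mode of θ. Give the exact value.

θ̂_MAP = 3.53

The Uniform(0, θ) likelihood is θ^(−n) for θ ≥ max(xᵢ), zero otherwise. Here max(xᵢ) = 3.53.
Posterior ∝ θ^(−5) · θ^(−4) = θ^(−9) on θ ≥ max(2.3, 3.53) = 3.53.
This density is strictly decreasing in θ, so the posterior mode lies at the lower boundary of the support.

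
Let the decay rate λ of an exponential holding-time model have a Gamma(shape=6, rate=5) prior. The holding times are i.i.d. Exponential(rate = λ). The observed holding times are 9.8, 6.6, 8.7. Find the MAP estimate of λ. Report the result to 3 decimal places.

The Exponential(rate=λ) likelihood is ∝ λ^n e^(−λΣtᵢ). Here n = 3 and Σtᵢ = 9.8 + 6.6 + 8.7 = 25.1.
Posterior ∝ λ^5e^(−5λ) · λ^3e^(−25.1λ) = λ^8e^(−30.1λ), i.e. Gamma(9, 30.1).
Mode = (a−1)/b = 8/30.1 ≈ 0.266.

λ̂_MAP = 0.266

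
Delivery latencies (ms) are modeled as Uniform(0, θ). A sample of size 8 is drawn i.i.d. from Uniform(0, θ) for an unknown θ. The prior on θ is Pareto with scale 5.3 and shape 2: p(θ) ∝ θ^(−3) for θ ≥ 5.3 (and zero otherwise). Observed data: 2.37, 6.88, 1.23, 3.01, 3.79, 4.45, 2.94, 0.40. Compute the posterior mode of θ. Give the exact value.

θ̂_MAP = 6.88

The Uniform(0, θ) likelihood is θ^(−n) for θ ≥ max(xᵢ), zero otherwise. Here max(xᵢ) = 6.88.
Posterior ∝ θ^(−3) · θ^(−8) = θ^(−11) on θ ≥ max(5.3, 6.88) = 6.88.
This density is strictly decreasing in θ, so the posterior mode lies at the lower boundary of the support.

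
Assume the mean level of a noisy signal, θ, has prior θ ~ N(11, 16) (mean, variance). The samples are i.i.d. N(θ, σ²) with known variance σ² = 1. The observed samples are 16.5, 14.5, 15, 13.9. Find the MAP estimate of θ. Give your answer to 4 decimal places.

θ̂_MAP = 14.9138

n = 4; x̄ = (16.5 + 14.5 + 15 + 13.9)/4 = 59.9/4 = 14.975.
For a Normal prior and Normal likelihood with known variance, the posterior is Normal; its mode equals its mean, the precision-weighted average.
Prior precision 1/σ₀² = 1/16 = 0.0625; data precision n/σ² = 4/1 = 4.
θ̂ = (0.0625·11 + 4·14.975) / (0.0625 + 4) = 60.5875/4.0625 = 4847/325 ≈ 14.9138.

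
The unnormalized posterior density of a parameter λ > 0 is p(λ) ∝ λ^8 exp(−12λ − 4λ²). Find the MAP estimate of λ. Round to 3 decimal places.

λ̂_MAP = 0.500

ℓ'(λ) = 8/λ − 12 − 8λ. Setting this to zero and multiplying by λ: 8λ² + 12λ − 8 = 0.
λ = (−12 + √(12² + 4·8·8)) / (2·8) = (−12 + √400) / 16 = (−12 + 20)/16 = 1/2.
ℓ''(λ) = −8/λ² − 8 < 0, confirming a maximum.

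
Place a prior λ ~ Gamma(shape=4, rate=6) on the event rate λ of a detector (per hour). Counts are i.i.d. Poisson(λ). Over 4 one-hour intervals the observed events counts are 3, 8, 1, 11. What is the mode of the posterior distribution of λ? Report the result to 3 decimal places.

λ̂_MAP = 2.600

Σxᵢ = 3+8+1+11 = 23, with n = 4.
Posterior ∝ λ^3e^(−6λ) · λ^23e^(−4λ) = λ^26e^(−10λ), i.e. Gamma(shape=27, rate=10).
The mode of a Gamma(a, b) with a ≥ 1 (shape–rate) is (a−1)/b = 26/10 ≈ 2.600.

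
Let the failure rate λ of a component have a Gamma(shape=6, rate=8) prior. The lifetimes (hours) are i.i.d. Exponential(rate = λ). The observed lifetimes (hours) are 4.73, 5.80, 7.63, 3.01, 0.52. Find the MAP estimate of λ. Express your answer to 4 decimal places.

The Exponential(rate=λ) likelihood is ∝ λ^n e^(−λΣtᵢ). Here n = 5 and Σtᵢ = 4.73 + 5.80 + 7.63 + 3.01 + 0.52 = 21.69.
Posterior ∝ λ^5e^(−8λ) · λ^5e^(−21.69λ) = λ^10e^(−29.69λ), i.e. Gamma(11, 29.69).
Mode = (a−1)/b = 10/29.69 ≈ 0.3368.

λ̂_MAP = 0.3368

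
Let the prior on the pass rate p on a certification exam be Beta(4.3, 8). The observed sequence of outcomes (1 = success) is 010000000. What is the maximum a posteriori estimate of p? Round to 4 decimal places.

p̂_MAP = 0.2228

Prior: Beta(4.3, 8).
Data: 1 success in 9 trials (from the sequence). The binomial likelihood contributes p(1−p)^8, so the posterior is Beta(4.3+1, 8+8) = Beta(5.3, 16).
For Beta(a, b) with a, b > 1 the mode is (a−1)/(a+b−2) = 4.3/19.3 ≈ 0.2228.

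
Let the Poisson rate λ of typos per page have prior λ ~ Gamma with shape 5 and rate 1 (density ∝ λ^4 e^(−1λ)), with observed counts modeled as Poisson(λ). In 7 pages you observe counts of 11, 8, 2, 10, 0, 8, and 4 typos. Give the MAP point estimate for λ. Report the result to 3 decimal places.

Σxᵢ = 11+8+2+10+0+8+4 = 43, with n = 7.
Posterior ∝ λ^4e^(−1λ) · λ^43e^(−7λ) = λ^47e^(−8λ), i.e. Gamma(shape=48, rate=8).
The mode of a Gamma(a, b) with a ≥ 1 (shape–rate) is (a−1)/b = 47/8 ≈ 5.875.

λ̂_MAP = 5.875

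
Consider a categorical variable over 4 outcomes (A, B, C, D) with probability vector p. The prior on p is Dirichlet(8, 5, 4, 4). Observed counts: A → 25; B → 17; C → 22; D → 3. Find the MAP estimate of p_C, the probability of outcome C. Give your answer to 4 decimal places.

The posterior is Dirichlet(αᵢ + nᵢ) = Dirichlet(33, 22, 26, 7).
For a Dirichlet(a₁,…,a_K) with all aᵢ > 1, the mode has j-th component (aⱼ − 1)/(Σaᵢ − K).
Here Σaᵢ = 88 and K = 4, so p_C = (26 − 1)/(88 − 4) = 25/84 ≈ 0.2976.

MAP estimate of p_C = 0.2976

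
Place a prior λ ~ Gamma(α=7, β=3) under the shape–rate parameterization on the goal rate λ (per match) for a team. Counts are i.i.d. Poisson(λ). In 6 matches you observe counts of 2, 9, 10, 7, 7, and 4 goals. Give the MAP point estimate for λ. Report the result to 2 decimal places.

Σxᵢ = 2+9+10+7+7+4 = 39, with n = 6.
Posterior ∝ λ^6e^(−3λ) · λ^39e^(−6λ) = λ^45e^(−9λ), i.e. Gamma(shape=46, rate=9).
The mode of a Gamma(a, b) with a ≥ 1 (shape–rate) is (a−1)/b = 45/9 ≈ 5.00.

λ̂_MAP = 5.00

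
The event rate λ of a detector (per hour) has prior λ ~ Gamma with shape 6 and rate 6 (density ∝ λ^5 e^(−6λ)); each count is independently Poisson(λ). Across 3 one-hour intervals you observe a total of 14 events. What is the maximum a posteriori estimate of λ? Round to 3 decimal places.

λ̂_MAP = 2.111

Σxᵢ = 14, n = 3.
Posterior ∝ λ^5e^(−6λ) · λ^14e^(−3λ) = λ^19e^(−9λ), i.e. Gamma(shape=20, rate=9).
The mode of a Gamma(a, b) with a ≥ 1 (shape–rate) is (a−1)/b = 19/9 ≈ 2.111.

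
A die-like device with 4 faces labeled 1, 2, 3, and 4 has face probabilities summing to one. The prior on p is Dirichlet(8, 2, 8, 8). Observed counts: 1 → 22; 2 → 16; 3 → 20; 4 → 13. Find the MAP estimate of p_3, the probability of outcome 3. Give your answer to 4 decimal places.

The posterior is Dirichlet(αᵢ + nᵢ) = Dirichlet(30, 18, 28, 21).
For a Dirichlet(a₁,…,a_K) with all aᵢ > 1, the mode has j-th component (aⱼ − 1)/(Σaᵢ − K).
Here Σaᵢ = 97 and K = 4, so p_3 = (28 − 1)/(97 − 4) = 27/93 ≈ 0.2903.

MAP estimate: 0.2903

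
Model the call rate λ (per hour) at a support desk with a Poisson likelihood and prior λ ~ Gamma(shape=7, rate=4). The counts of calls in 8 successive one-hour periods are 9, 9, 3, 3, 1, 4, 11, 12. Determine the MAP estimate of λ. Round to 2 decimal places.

Σxᵢ = 9+9+3+3+1+4+11+12 = 52, with n = 8.
Posterior ∝ λ^6e^(−4λ) · λ^52e^(−8λ) = λ^58e^(−12λ), i.e. Gamma(shape=59, rate=12).
The mode of a Gamma(a, b) with a ≥ 1 (shape–rate) is (a−1)/b = 58/12 ≈ 4.83.

λ̂_MAP = 4.83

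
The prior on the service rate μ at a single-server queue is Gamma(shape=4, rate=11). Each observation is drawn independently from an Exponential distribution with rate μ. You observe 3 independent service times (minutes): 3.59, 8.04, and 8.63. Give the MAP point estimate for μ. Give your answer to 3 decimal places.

The Exponential(rate=μ) likelihood is ∝ μ^n e^(−μΣtᵢ). Here n = 3 and Σtᵢ = 3.59 + 8.04 + 8.63 = 20.26.
Posterior ∝ μ^3e^(−11μ) · μ^3e^(−20.26μ) = μ^6e^(−31.26μ), i.e. Gamma(7, 31.26).
Mode = (a−1)/b = 6/31.26 ≈ 0.192.

μ̂_MAP = 0.192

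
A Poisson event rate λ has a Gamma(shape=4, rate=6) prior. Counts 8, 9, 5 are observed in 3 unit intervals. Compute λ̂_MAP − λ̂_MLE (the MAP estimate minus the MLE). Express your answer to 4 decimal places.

MAP − MLE = -4.5556

Σxᵢ = 22. Posterior is Gamma(26, 9); MAP = (26−1)/9 = 25/9 ≈ 2.77778.
MLE = x̄ = 22/3 ≈ 7.33333.
Difference = 25/9 − 22/3 = -41/9 ≈ -4.5556.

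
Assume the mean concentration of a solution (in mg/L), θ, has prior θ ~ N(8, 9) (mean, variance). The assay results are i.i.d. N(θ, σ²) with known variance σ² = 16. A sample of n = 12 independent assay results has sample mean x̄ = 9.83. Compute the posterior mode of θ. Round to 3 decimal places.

n = 12, x̄ = 9.83.
For a Normal prior and Normal likelihood with known variance, the posterior is Normal; its mode equals its mean, the precision-weighted average.
Prior precision 1/σ₀² = 1/9; data precision n/σ² = 12/16 = 0.75.
θ̂ = ((1/9)·8 + 0.75·9.83) / (1/9 + 0.75) = (29741/3600)/(31/36) = 29741/3100 ≈ 9.594.

θ̂_MAP = 9.594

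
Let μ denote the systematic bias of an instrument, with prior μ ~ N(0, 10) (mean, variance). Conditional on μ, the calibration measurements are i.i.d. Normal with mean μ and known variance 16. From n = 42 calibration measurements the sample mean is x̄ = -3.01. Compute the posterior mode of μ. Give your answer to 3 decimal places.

n = 42, x̄ = -3.01.
For a Normal prior and Normal likelihood with known variance, the posterior is Normal; its mode equals its mean, the precision-weighted average.
Prior precision 1/σ₀² = 1/10 = 0.1; data precision n/σ² = 42/16 = 2.625.
μ̂ = (0.1·0 + 2.625·(-3.01)) / (0.1 + 2.625) = (-7.90125)/2.725 = -6321/2180 ≈ -2.900.

μ̂_MAP = -2.900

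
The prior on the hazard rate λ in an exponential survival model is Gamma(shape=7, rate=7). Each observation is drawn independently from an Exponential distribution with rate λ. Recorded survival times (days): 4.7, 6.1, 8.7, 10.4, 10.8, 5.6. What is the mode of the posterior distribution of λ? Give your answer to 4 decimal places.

The Exponential(rate=λ) likelihood is ∝ λ^n e^(−λΣtᵢ). Here n = 6 and Σtᵢ = 4.7 + 6.1 + 8.7 + 10.4 + 10.8 + 5.6 = 46.3.
Posterior ∝ λ^6e^(−7λ) · λ^6e^(−46.3λ) = λ^12e^(−53.3λ), i.e. Gamma(13, 53.3).
Mode = (a−1)/b = 12/53.3 ≈ 0.2251.

λ̂_MAP = 0.2251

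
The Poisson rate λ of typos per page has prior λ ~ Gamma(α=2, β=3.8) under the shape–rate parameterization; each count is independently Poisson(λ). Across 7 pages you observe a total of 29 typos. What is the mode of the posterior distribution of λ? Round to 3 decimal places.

λ̂_MAP = 2.778

Σxᵢ = 29, n = 7.
Posterior ∝ λe^(−3.8λ) · λ^29e^(−7λ) = λ^30e^(−10.8λ), i.e. Gamma(shape=31, rate=10.8).
The mode of a Gamma(a, b) with a ≥ 1 (shape–rate) is (a−1)/b = 30/10.8 ≈ 2.778.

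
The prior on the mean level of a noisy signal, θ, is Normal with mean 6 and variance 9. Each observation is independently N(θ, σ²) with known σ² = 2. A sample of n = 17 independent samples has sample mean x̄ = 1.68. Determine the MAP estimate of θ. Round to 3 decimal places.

θ̂_MAP = 1.736

n = 17, x̄ = 1.68.
For a Normal prior and Normal likelihood with known variance, the posterior is Normal; its mode equals its mean, the precision-weighted average.
Prior precision 1/σ₀² = 1/9; data precision n/σ² = 17/2 = 8.5.
θ̂ = ((1/9)·6 + 8.5·1.68) / (1/9 + 8.5) = (1121/75)/(155/18) = 6726/3875 ≈ 1.736.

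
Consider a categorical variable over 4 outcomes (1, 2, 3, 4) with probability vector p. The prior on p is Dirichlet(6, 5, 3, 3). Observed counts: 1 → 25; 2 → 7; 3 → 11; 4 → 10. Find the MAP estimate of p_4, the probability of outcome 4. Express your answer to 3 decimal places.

MAP estimate: 0.182

The posterior is Dirichlet(αᵢ + nᵢ) = Dirichlet(31, 12, 14, 13).
For a Dirichlet(a₁,…,a_K) with all aᵢ > 1, the mode has j-th component (aⱼ − 1)/(Σaᵢ − K).
Here Σaᵢ = 70 and K = 4, so p_4 = (13 − 1)/(70 − 4) = 12/66 ≈ 0.182.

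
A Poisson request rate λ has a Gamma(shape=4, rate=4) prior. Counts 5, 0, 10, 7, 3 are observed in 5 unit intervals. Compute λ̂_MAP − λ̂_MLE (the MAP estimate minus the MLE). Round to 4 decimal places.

MAP − MLE = -1.8889

Σxᵢ = 25. Posterior is Gamma(29, 9); MAP = (29−1)/9 = 28/9 ≈ 3.11111.
MLE = x̄ = 25/5 ≈ 5.00000.
Difference = 28/9 − 25/5 = -17/9 ≈ -1.8889.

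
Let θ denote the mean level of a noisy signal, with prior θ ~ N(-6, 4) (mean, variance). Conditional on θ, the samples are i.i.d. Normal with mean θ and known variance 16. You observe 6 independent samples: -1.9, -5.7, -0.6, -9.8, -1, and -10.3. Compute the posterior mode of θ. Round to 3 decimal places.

θ̂_MAP = -5.330

n = 6; x̄ = ((-1.9) + (-5.7) + (-0.6) + (-9.8) + (-1) + (-10.3))/6 = -29.3/6 = -293/60 ≈ -4.8833.
For a Normal prior and Normal likelihood with known variance, the posterior is Normal; its mode equals its mean, the precision-weighted average.
Prior precision 1/σ₀² = 1/4 = 0.25; data precision n/σ² = 6/16 = 0.375.
θ̂ = (0.25·(-6) + 0.375·(-293/60)) / (0.25 + 0.375) = (-3.33125)/0.625 = -5.330.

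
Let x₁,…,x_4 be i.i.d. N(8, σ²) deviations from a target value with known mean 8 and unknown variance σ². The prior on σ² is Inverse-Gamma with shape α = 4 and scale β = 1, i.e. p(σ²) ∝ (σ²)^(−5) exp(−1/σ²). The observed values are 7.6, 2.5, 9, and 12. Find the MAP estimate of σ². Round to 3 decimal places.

Sum of squared deviations about the known mean: SS = (7.6−8)² + (2.5−8)² + (9−8)² + (12−8)² = 47.41.
The Normal likelihood contributes (σ²)^(−n/2) exp(−SS/(2σ²)), so the posterior is Inverse-Gamma(α + n/2, β + SS/2) = Inverse-Gamma(6, 24.705).
The mode of Inverse-Gamma(a, b) is b/(a+1) = 24.705/7 ≈ 3.529.

σ̂²_MAP = 3.529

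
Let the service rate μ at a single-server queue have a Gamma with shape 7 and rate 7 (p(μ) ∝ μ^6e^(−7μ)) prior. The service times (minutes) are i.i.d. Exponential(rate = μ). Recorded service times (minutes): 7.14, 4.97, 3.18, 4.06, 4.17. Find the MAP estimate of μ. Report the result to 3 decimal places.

The Exponential(rate=μ) likelihood is ∝ μ^n e^(−μΣtᵢ). Here n = 5 and Σtᵢ = 7.14 + 4.97 + 3.18 + 4.06 + 4.17 = 23.52.
Posterior ∝ μ^6e^(−7μ) · μ^5e^(−23.52μ) = μ^11e^(−30.52μ), i.e. Gamma(12, 30.52).
Mode = (a−1)/b = 11/30.52 ≈ 0.360.

μ̂_MAP = 0.360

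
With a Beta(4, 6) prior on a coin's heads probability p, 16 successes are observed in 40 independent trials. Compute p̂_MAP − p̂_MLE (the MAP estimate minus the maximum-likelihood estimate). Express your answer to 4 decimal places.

Posterior is Beta(20, 30); MAP = (20−1)/(50−2) = 19/48 ≈ 0.39583.
MLE ignores the prior: p̂_MLE = k/n = 16/40 ≈ 0.40000.
Difference = 19/48 − 16/40 = -1/240 ≈ -0.0042.

MAP − MLE = -0.0042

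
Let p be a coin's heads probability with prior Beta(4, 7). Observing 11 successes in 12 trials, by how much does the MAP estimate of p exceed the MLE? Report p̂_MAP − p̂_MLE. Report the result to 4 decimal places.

Posterior is Beta(15, 8); MAP = (15−1)/(23−2) = 14/21 ≈ 0.66667.
MLE ignores the prior: p̂_MLE = k/n = 11/12 ≈ 0.91667.
Difference = 14/21 − 11/12 = -1/4 ≈ -0.2500.

MAP − MLE = -0.2500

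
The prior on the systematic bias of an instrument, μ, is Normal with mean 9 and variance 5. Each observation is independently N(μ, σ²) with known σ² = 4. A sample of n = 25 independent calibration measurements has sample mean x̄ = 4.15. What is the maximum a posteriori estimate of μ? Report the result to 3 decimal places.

μ̂_MAP = 4.300

n = 25, x̄ = 4.15.
For a Normal prior and Normal likelihood with known variance, the posterior is Normal; its mode equals its mean, the precision-weighted average.
Prior precision 1/σ₀² = 1/5 = 0.2; data precision n/σ² = 25/4 = 6.25.
μ̂ = (0.2·9 + 6.25·4.15) / (0.2 + 6.25) = 27.7375/6.45 = 2219/516 ≈ 4.300.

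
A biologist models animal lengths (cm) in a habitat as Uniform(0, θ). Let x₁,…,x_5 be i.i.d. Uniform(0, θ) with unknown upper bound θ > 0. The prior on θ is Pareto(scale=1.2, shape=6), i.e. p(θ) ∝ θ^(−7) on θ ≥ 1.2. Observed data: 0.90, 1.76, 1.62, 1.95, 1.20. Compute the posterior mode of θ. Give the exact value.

θ̂_MAP = 1.95

The Uniform(0, θ) likelihood is θ^(−n) for θ ≥ max(xᵢ), zero otherwise. Here max(xᵢ) = 1.95.
Posterior ∝ θ^(−7) · θ^(−5) = θ^(−12) on θ ≥ max(1.2, 1.95) = 1.95.
This density is strictly decreasing in θ, so the posterior mode lies at the lower boundary of the support.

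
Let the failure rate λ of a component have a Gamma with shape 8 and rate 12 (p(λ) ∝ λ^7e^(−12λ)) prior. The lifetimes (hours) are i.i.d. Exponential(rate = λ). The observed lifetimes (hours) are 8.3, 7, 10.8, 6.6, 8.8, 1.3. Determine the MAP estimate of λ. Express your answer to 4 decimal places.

λ̂_MAP = 0.2372

The Exponential(rate=λ) likelihood is ∝ λ^n e^(−λΣtᵢ). Here n = 6 and Σtᵢ = 8.3 + 7 + 10.8 + 6.6 + 8.8 + 1.3 = 42.8.
Posterior ∝ λ^7e^(−12λ) · λ^6e^(−42.8λ) = λ^13e^(−54.8λ), i.e. Gamma(14, 54.8).
Mode = (a−1)/b = 13/54.8 ≈ 0.2372.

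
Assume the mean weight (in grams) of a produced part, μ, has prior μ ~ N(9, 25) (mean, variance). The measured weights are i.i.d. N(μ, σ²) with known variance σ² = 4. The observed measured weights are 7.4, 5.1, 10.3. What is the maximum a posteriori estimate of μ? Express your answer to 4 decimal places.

μ̂_MAP = 7.6709

n = 3; x̄ = (7.4 + 5.1 + 10.3)/3 = 22.8/3 = 7.6.
For a Normal prior and Normal likelihood with known variance, the posterior is Normal; its mode equals its mean, the precision-weighted average.
Prior precision 1/σ₀² = 1/25 = 0.04; data precision n/σ² = 3/4 = 0.75.
μ̂ = (0.04·9 + 0.75·7.6) / (0.04 + 0.75) = 6.06/0.79 = 606/79 ≈ 7.6709.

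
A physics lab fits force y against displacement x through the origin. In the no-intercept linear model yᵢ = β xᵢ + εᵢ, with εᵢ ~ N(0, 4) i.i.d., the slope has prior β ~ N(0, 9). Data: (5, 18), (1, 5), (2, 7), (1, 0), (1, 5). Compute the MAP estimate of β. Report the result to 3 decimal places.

β̂_MAP = 3.514

log p(β | y) = −Σ(yᵢ − βxᵢ)²/(2·4) − β²/(2·9) + const.
Setting the derivative to zero: Σxᵢ(yᵢ − βxᵢ)/4 − β/9 = 0, so β = Σxᵢyᵢ / (Σxᵢ² + σ²/τ²).
Σxᵢyᵢ = 5·18 + 1·5 + 2·7 + 1·0 + 1·5 = 114; Σxᵢ² = 32; σ²/τ² = 4/9.
β̂_MAP = 114 / (32 + 4/9) = 114/(292/9) = 513/146 ≈ 3.514.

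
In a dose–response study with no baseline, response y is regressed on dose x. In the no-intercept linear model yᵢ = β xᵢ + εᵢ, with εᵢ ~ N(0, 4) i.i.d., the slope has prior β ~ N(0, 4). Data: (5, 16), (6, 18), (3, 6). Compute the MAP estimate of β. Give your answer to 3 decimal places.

log p(β | y) = −Σ(yᵢ − βxᵢ)²/(2·4) − β²/(2·4) + const.
Setting the derivative to zero: Σxᵢ(yᵢ − βxᵢ)/4 − β/4 = 0, so β = Σxᵢyᵢ / (Σxᵢ² + σ²/τ²).
Σxᵢyᵢ = 5·16 + 6·18 + 3·6 = 206; Σxᵢ² = 70; σ²/τ² = 1.
β̂_MAP = 206 / (70 + 1) = 206/71 ≈ 2.901.

β̂_MAP = 2.901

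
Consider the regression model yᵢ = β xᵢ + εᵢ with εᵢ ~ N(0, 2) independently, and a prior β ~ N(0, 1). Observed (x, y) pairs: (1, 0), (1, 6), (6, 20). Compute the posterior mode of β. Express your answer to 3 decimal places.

log p(β | y) = −Σ(yᵢ − βxᵢ)²/(2·2) − β²/(2·1) + const.
Setting the derivative to zero: Σxᵢ(yᵢ − βxᵢ)/2 − β/1 = 0, so β = Σxᵢyᵢ / (Σxᵢ² + σ²/τ²).
Σxᵢyᵢ = 1·0 + 1·6 + 6·20 = 126; Σxᵢ² = 38; σ²/τ² = 2.
β̂_MAP = 126 / (38 + 2) = 126/40 ≈ 3.150.

β̂_MAP = 3.150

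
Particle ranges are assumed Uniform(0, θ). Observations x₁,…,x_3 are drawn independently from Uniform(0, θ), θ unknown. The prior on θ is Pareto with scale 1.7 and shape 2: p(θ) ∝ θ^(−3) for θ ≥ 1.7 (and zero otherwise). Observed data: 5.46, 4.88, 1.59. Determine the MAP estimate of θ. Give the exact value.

The Uniform(0, θ) likelihood is θ^(−n) for θ ≥ max(xᵢ), zero otherwise. Here max(xᵢ) = 5.46.
Posterior ∝ θ^(−3) · θ^(−3) = θ^(−6) on θ ≥ max(1.7, 5.46) = 5.46.
This density is strictly decreasing in θ, so the posterior mode lies at the lower boundary of the support.

θ̂_MAP = 5.46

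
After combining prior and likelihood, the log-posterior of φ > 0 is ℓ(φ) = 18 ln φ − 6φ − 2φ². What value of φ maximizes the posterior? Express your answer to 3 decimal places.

ℓ'(φ) = 18/φ − 6 − 4φ. Setting this to zero and multiplying by φ: 4φ² + 6φ − 18 = 0.
φ = (−6 + √(6² + 4·4·18)) / (2·4) = (−6 + √324) / 8 = (−6 + 18)/8 = 3/2.
ℓ''(φ) = −18/φ² − 4 < 0, confirming a maximum.

φ̂_MAP = 1.500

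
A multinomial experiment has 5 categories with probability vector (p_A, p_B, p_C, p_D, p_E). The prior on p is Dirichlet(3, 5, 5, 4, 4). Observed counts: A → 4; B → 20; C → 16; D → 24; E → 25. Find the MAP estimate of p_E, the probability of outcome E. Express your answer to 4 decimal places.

MAP estimate of p_E = 0.2667

The posterior is Dirichlet(αᵢ + nᵢ) = Dirichlet(7, 25, 21, 28, 29).
For a Dirichlet(a₁,…,a_K) with all aᵢ > 1, the mode has j-th component (aⱼ − 1)/(Σaᵢ − K).
Here Σaᵢ = 110 and K = 5, so p_E = (29 − 1)/(110 − 5) = 28/105 ≈ 0.2667.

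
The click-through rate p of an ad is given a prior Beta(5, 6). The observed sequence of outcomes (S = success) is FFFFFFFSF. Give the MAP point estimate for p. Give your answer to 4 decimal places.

Prior: Beta(5, 6).
Data: 1 success in 9 trials (from the sequence). The binomial likelihood contributes p(1−p)^8, so the posterior is Beta(5+1, 6+8) = Beta(6, 14).
For Beta(a, b) with a, b > 1 the mode is (a−1)/(a+b−2) = 5/18 ≈ 0.2778.

p̂_MAP = 0.2778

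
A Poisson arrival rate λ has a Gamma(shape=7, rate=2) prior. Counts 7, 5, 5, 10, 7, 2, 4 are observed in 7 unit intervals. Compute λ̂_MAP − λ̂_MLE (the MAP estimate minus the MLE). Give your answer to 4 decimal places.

Σxᵢ = 40. Posterior is Gamma(47, 9); MAP = (47−1)/9 = 46/9 ≈ 5.11111.
MLE = x̄ = 40/7 ≈ 5.71429.
Difference = 46/9 − 40/7 = -38/63 ≈ -0.6032.

MAP − MLE = -0.6032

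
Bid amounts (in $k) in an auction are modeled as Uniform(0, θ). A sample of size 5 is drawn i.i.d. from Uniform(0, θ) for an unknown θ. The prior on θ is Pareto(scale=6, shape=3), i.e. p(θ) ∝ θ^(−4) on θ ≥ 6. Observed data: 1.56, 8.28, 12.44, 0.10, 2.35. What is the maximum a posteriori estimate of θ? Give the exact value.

The Uniform(0, θ) likelihood is θ^(−n) for θ ≥ max(xᵢ), zero otherwise. Here max(xᵢ) = 12.44.
Posterior ∝ θ^(−4) · θ^(−5) = θ^(−9) on θ ≥ max(6, 12.44) = 12.44.
This density is strictly decreasing in θ, so the posterior mode lies at the lower boundary of the support.

θ̂_MAP = 12.44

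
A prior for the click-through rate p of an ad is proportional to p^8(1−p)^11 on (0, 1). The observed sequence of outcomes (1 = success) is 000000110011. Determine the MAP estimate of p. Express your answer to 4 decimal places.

The prior density ∝ p^8(1−p)^11 is the kernel of Beta(9, 12).
Data: 4 successes in 12 trials (from the sequence). The binomial likelihood contributes p^4(1−p)^8, so the posterior is Beta(9+4, 12+8) = Beta(13, 20).
For Beta(a, b) with a, b > 1 the mode is (a−1)/(a+b−2) = 12/31 ≈ 0.3871.

p̂_MAP = 0.3871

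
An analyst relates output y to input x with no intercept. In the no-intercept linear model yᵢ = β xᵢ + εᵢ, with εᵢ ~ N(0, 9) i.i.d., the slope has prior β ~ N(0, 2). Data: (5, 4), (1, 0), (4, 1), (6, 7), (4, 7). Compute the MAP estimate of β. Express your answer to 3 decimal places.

log p(β | y) = −Σ(yᵢ − βxᵢ)²/(2·9) − β²/(2·2) + const.
Setting the derivative to zero: Σxᵢ(yᵢ − βxᵢ)/9 − β/2 = 0, so β = Σxᵢyᵢ / (Σxᵢ² + σ²/τ²).
Σxᵢyᵢ = 5·4 + 1·0 + 4·1 + 6·7 + 4·7 = 94; Σxᵢ² = 94; σ²/τ² = 4.5.
β̂_MAP = 94 / (94 + 4.5) = 94/98.5 ≈ 0.954.

β̂_MAP = 0.954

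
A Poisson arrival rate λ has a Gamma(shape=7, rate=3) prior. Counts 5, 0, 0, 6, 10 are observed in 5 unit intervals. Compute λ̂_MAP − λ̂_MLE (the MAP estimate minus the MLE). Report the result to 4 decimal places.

Σxᵢ = 21. Posterior is Gamma(28, 8); MAP = (28−1)/8 = 27/8 ≈ 3.37500.
MLE = x̄ = 21/5 ≈ 4.20000.
Difference = 27/8 − 21/5 = -33/40 ≈ -0.8250.

MAP − MLE = -0.8250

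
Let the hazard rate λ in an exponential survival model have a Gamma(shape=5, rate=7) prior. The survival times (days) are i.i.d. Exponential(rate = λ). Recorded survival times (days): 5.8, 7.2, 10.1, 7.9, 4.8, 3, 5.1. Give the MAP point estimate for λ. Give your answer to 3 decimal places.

λ̂_MAP = 0.216

The Exponential(rate=λ) likelihood is ∝ λ^n e^(−λΣtᵢ). Here n = 7 and Σtᵢ = 5.8 + 7.2 + 10.1 + 7.9 + 4.8 + 3 + 5.1 = 43.9.
Posterior ∝ λ^4e^(−7λ) · λ^7e^(−43.9λ) = λ^11e^(−50.9λ), i.e. Gamma(12, 50.9).
Mode = (a−1)/b = 11/50.9 ≈ 0.216.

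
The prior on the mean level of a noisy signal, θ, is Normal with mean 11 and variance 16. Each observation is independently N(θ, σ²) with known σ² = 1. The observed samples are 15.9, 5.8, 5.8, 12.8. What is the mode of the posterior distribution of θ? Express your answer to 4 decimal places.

θ̂_MAP = 10.0892

n = 4; x̄ = (15.9 + 5.8 + 5.8 + 12.8)/4 = 40.3/4 = 10.075.
For a Normal prior and Normal likelihood with known variance, the posterior is Normal; its mode equals its mean, the precision-weighted average.
Prior precision 1/σ₀² = 1/16 = 0.0625; data precision n/σ² = 4/1 = 4.
θ̂ = (0.0625·11 + 4·10.075) / (0.0625 + 4) = 40.9875/4.0625 = 3279/325 ≈ 10.0892.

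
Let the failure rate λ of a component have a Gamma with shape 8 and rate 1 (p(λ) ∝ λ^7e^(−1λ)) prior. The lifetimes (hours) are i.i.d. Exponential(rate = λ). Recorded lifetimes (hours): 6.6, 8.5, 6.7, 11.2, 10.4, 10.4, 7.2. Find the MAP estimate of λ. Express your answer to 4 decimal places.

The Exponential(rate=λ) likelihood is ∝ λ^n e^(−λΣtᵢ). Here n = 7 and Σtᵢ = 6.6 + 8.5 + 6.7 + 11.2 + 10.4 + 10.4 + 7.2 = 61.
Posterior ∝ λ^7e^(−1λ) · λ^7e^(−61λ) = λ^14e^(−62λ), i.e. Gamma(15, 62).
Mode = (a−1)/b = 14/62 ≈ 0.2258.

λ̂_MAP = 0.2258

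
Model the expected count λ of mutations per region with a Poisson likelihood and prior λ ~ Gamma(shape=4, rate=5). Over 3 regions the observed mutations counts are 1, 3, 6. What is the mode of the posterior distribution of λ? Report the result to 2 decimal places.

Σxᵢ = 1+3+6 = 10, with n = 3.
Posterior ∝ λ^3e^(−5λ) · λ^10e^(−3λ) = λ^13e^(−8λ), i.e. Gamma(shape=14, rate=8).
The mode of a Gamma(a, b) with a ≥ 1 (shape–rate) is (a−1)/b = 13/8 ≈ 1.63.

λ̂_MAP = 1.63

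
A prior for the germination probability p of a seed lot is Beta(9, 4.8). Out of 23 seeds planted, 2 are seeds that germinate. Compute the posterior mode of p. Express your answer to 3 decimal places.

p̂_MAP = 0.287

Prior: Beta(9, 4.8).
Data: 2 successes in 23 trials. The binomial likelihood contributes p^2(1−p)^21, so the posterior is Beta(9+2, 4.8+21) = Beta(11, 25.8).
For Beta(a, b) with a, b > 1 the mode is (a−1)/(a+b−2) = 10/34.8 ≈ 0.287.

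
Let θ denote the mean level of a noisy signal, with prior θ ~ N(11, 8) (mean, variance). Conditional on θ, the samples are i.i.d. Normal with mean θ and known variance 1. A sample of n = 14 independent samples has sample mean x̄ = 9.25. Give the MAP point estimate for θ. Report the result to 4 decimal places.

n = 14, x̄ = 9.25.
For a Normal prior and Normal likelihood with known variance, the posterior is Normal; its mode equals its mean, the precision-weighted average.
Prior precision 1/σ₀² = 1/8 = 0.125; data precision n/σ² = 14/1 = 14.
θ̂ = (0.125·11 + 14·9.25) / (0.125 + 14) = 130.875/14.125 = 1047/113 ≈ 9.2655.

θ̂_MAP = 9.2655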